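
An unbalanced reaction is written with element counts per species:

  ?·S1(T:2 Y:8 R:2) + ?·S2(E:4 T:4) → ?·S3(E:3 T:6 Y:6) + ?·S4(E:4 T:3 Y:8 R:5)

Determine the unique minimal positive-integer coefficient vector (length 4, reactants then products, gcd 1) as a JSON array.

E: 5·0+5·4 = 20 | 4·3+2·4 = 20
T: 5·2+5·4 = 30 | 4·6+2·3 = 30
Y: 5·8+5·0 = 40 | 4·6+2·8 = 40
R: 5·2+5·0 = 10 | 4·0+2·5 = 10
gcd(5,5,4,2) = 1

Coefficients: [5, 5, 4, 2]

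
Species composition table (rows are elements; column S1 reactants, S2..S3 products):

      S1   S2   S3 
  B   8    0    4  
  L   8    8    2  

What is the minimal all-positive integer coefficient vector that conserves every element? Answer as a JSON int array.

B: 2·8 = 16 | 1·0+4·4 = 16
L: 2·8 = 16 | 1·8+4·2 = 16
gcd(2,1,4) = 1

Coefficients: [2, 1, 4]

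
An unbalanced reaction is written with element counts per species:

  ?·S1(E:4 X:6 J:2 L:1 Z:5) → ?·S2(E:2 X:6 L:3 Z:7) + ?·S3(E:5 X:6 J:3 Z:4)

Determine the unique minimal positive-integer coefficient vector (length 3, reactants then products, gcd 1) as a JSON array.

Coefficients: [3, 1, 2]

E: 3·4 = 12 | 1·2+2·5 = 12
X: 3·6 = 18 | 1·6+2·6 = 18
J: 3·2 = 6 | 1·0+2·3 = 6
L: 3·1 = 3 | 1·3+2·0 = 3
Z: 3·5 = 15 | 1·7+2·4 = 15
gcd(3,1,2) = 1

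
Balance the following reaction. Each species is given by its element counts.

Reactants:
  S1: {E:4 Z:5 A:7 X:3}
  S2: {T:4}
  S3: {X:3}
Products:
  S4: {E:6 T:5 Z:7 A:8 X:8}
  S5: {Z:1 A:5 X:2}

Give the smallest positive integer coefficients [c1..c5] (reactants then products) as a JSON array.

Coefficients: [6, 5, 6, 4, 2]

E: 6·4+5·0+6·0 = 24 | 4·6+2·0 = 24
T: 6·0+5·4+6·0 = 20 | 4·5+2·0 = 20
Z: 6·5+5·0+6·0 = 30 | 4·7+2·1 = 30
A: 6·7+5·0+6·0 = 42 | 4·8+2·5 = 42
X: 6·3+5·0+6·3 = 36 | 4·8+2·2 = 36
gcd(6,5,6,4,2) = 1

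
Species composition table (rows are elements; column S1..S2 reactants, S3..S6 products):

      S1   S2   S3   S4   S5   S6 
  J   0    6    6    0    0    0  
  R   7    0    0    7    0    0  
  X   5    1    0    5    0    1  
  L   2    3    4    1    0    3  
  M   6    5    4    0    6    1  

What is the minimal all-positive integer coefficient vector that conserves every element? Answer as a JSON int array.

Coefficients: [4, 1, 1, 4, 4, 1]

J: 4·0+1·6 = 6 | 1·6+4·0+4·0+1·0 = 6
R: 4·7+1·0 = 28 | 1·0+4·7+4·0+1·0 = 28
X: 4·5+1·1 = 21 | 1·0+4·5+4·0+1·1 = 21
L: 4·2+1·3 = 11 | 1·4+4·1+4·0+1·3 = 11
M: 4·6+1·5 = 29 | 1·4+4·0+4·6+1·1 = 29
gcd(4,1,1,4,4,1) = 1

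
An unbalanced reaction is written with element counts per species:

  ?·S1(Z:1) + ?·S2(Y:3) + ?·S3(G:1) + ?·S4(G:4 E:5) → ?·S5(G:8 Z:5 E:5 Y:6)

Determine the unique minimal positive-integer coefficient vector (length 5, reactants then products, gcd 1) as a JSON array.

G: 5·0+2·0+4·1+1·4 = 8 | 1·8 = 8
Z: 5·1+2·0+4·0+1·0 = 5 | 1·5 = 5
E: 5·0+2·0+4·0+1·5 = 5 | 1·5 = 5
Y: 5·0+2·3+4·0+1·0 = 6 | 1·6 = 6
gcd(5,2,4,1,1) = 1

Coefficients: [5, 2, 4, 1, 1]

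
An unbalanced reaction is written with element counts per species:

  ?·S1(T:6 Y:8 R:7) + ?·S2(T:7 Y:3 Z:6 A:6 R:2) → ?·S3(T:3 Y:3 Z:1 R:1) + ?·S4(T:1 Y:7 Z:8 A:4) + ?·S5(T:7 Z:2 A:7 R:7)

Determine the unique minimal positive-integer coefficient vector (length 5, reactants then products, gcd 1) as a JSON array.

T: 2·6+3·7 = 33 | 6·3+1·1+2·7 = 33
Y: 2·8+3·3 = 25 | 6·3+1·7+2·0 = 25
Z: 2·0+3·6 = 18 | 6·1+1·8+2·2 = 18
A: 2·0+3·6 = 18 | 6·0+1·4+2·7 = 18
R: 2·7+3·2 = 20 | 6·1+1·0+2·7 = 20
gcd(2,3,6,1,2) = 1

Coefficients: [2, 3, 6, 1, 2]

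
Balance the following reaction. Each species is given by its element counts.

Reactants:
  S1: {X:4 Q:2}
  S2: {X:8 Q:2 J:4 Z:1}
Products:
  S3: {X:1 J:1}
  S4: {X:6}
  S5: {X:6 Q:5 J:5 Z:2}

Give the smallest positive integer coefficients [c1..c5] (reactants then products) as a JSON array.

Coefficients: [1, 4, 6, 3, 2]

X: 1·4+4·8 = 36 | 6·1+3·6+2·6 = 36
Q: 1·2+4·2 = 10 | 6·0+3·0+2·5 = 10
J: 1·0+4·4 = 16 | 6·1+3·0+2·5 = 16
Z: 1·0+4·1 = 4 | 6·0+3·0+2·2 = 4
gcd(1,4,6,3,2) = 1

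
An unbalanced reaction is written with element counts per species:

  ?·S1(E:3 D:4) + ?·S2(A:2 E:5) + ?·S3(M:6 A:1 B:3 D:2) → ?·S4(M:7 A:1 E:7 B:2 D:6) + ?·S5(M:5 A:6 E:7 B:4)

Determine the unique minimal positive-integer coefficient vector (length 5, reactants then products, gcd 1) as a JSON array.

Coefficients: [1, 5, 4, 2, 2]

M: 1·0+5·0+4·6 = 24 | 2·7+2·5 = 24
A: 1·0+5·2+4·1 = 14 | 2·1+2·6 = 14
E: 1·3+5·5+4·0 = 28 | 2·7+2·7 = 28
B: 1·0+5·0+4·3 = 12 | 2·2+2·4 = 12
D: 1·4+5·0+4·2 = 12 | 2·6+2·0 = 12
gcd(1,5,4,2,2) = 1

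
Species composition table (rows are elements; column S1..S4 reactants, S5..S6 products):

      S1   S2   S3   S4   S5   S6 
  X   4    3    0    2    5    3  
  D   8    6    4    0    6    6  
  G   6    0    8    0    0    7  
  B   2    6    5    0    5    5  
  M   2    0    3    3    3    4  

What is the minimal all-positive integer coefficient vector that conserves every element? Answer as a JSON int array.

Coefficients: [1, 3, 1, 4, 3, 2]

X: 1·4+3·3+1·0+4·2 = 21 | 3·5+2·3 = 21
D: 1·8+3·6+1·4+4·0 = 30 | 3·6+2·6 = 30
G: 1·6+3·0+1·8+4·0 = 14 | 3·0+2·7 = 14
B: 1·2+3·6+1·5+4·0 = 25 | 3·5+2·5 = 25
M: 1·2+3·0+1·3+4·3 = 17 | 3·3+2·4 = 17
gcd(1,3,1,4,3,2) = 1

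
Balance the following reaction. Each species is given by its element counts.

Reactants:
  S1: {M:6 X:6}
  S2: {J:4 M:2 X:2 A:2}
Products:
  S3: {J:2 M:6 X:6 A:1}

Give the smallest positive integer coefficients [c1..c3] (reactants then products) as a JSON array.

J: 5·0+3·4 = 12 | 6·2 = 12
M: 5·6+3·2 = 36 | 6·6 = 36
X: 5·6+3·2 = 36 | 6·6 = 36
A: 5·0+3·2 = 6 | 6·1 = 6
gcd(5,3,6) = 1

Coefficients: [5, 3, 6]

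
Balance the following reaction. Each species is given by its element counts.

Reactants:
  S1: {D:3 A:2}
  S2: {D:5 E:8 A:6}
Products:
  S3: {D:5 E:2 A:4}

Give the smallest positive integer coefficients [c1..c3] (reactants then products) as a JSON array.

Coefficients: [5, 1, 4]

D: 5·3+1·5 = 20 | 4·5 = 20
E: 5·0+1·8 = 8 | 4·2 = 8
A: 5·2+1·6 = 16 | 4·4 = 16
gcd(5,1,4) = 1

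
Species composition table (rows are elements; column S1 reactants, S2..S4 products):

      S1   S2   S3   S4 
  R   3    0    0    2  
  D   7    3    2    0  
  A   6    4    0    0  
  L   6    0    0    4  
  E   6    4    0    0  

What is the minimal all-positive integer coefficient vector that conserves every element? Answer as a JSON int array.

Coefficients: [4, 6, 5, 6]

R: 4·3 = 12 | 6·0+5·0+6·2 = 12
D: 4·7 = 28 | 6·3+5·2+6·0 = 28
A: 4·6 = 24 | 6·4+5·0+6·0 = 24
L: 4·6 = 24 | 6·0+5·0+6·4 = 24
E: 4·6 = 24 | 6·4+5·0+6·0 = 24
gcd(4,6,5,6) = 1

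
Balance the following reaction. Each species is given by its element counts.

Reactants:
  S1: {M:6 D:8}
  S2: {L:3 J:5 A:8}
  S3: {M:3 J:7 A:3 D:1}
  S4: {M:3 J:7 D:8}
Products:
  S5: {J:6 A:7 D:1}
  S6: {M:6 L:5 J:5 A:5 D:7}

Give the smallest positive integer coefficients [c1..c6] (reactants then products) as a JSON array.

M: 2·6+5·0+1·3+1·3 = 18 | 4·0+3·6 = 18
L: 2·0+5·3+1·0+1·0 = 15 | 4·0+3·5 = 15
J: 2·0+5·5+1·7+1·7 = 39 | 4·6+3·5 = 39
A: 2·0+5·8+1·3+1·0 = 43 | 4·7+3·5 = 43
D: 2·8+5·0+1·1+1·8 = 25 | 4·1+3·7 = 25
gcd(2,5,1,1,4,3) = 1

Coefficients: [2, 5, 1, 1, 4, 3]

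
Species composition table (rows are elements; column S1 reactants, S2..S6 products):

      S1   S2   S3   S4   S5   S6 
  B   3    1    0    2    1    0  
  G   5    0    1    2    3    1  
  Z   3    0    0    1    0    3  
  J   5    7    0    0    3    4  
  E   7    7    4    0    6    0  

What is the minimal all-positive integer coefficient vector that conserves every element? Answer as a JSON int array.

B: 5·3 = 15 | 1·1+4·0+6·2+2·1+3·0 = 15
G: 5·5 = 25 | 1·0+4·1+6·2+2·3+3·1 = 25
Z: 5·3 = 15 | 1·0+4·0+6·1+2·0+3·3 = 15
J: 5·5 = 25 | 1·7+4·0+6·0+2·3+3·4 = 25
E: 5·7 = 35 | 1·7+4·4+6·0+2·6+3·0 = 35
gcd(5,1,4,6,2,3) = 1

Coefficients: [5, 1, 4, 6, 2, 3]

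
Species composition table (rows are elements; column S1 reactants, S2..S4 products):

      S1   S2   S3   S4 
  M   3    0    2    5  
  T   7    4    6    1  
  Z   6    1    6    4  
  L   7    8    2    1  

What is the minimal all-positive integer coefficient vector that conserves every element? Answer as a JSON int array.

M: 3·3 = 9 | 2·0+2·2+1·5 = 9
T: 3·7 = 21 | 2·4+2·6+1·1 = 21
Z: 3·6 = 18 | 2·1+2·6+1·4 = 18
L: 3·7 = 21 | 2·8+2·2+1·1 = 21
gcd(3,2,2,1) = 1

Coefficients: [3, 2, 2, 1]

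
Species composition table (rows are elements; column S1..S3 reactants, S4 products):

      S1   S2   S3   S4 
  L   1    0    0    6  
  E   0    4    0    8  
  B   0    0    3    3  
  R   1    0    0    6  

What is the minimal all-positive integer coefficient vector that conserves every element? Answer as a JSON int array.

Coefficients: [6, 2, 1, 1]

L: 6·1+2·0+1·0 = 6 | 1·6 = 6
E: 6·0+2·4+1·0 = 8 | 1·8 = 8
B: 6·0+2·0+1·3 = 3 | 1·3 = 3
R: 6·1+2·0+1·0 = 6 | 1·6 = 6
gcd(6,2,1,1) = 1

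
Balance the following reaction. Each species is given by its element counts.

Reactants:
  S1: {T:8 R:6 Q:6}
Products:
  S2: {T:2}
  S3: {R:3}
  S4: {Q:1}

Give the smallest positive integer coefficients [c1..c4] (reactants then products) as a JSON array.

T: 1·8 = 8 | 4·2+2·0+6·0 = 8
R: 1·6 = 6 | 4·0+2·3+6·0 = 6
Q: 1·6 = 6 | 4·0+2·0+6·1 = 6
gcd(1,4,2,6) = 1

Coefficients: [1, 4, 2, 6]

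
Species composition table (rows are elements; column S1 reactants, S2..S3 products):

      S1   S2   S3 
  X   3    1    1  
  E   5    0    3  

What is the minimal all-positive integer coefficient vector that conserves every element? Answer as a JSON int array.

Coefficients: [3, 4, 5]

X: 3·3 = 9 | 4·1+5·1 = 9
E: 3·5 = 15 | 4·0+5·3 = 15
gcd(3,4,5) = 1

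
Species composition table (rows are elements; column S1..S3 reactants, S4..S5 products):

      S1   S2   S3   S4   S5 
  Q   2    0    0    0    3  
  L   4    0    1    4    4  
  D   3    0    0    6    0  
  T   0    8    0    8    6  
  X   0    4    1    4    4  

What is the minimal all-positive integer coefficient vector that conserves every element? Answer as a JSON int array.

Coefficients: [6, 6, 4, 3, 4]

Q: 6·2+6·0+4·0 = 12 | 3·0+4·3 = 12
L: 6·4+6·0+4·1 = 28 | 3·4+4·4 = 28
D: 6·3+6·0+4·0 = 18 | 3·6+4·0 = 18
T: 6·0+6·8+4·0 = 48 | 3·8+4·6 = 48
X: 6·0+6·4+4·1 = 28 | 3·4+4·4 = 28
gcd(6,6,4,3,4) = 1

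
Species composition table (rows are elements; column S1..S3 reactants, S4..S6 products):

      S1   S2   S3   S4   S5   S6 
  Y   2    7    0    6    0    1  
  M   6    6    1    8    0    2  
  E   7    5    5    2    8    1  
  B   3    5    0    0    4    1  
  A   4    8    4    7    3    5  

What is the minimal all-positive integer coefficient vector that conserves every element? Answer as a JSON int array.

Y: 2·2+3·7+4·0 = 25 | 4·6+5·0+1·1 = 25
M: 2·6+3·6+4·1 = 34 | 4·8+5·0+1·2 = 34
E: 2·7+3·5+4·5 = 49 | 4·2+5·8+1·1 = 49
B: 2·3+3·5+4·0 = 21 | 4·0+5·4+1·1 = 21
A: 2·4+3·8+4·4 = 48 | 4·7+5·3+1·5 = 48
gcd(2,3,4,4,5,1) = 1

Coefficients: [2, 3, 4, 4, 5, 1]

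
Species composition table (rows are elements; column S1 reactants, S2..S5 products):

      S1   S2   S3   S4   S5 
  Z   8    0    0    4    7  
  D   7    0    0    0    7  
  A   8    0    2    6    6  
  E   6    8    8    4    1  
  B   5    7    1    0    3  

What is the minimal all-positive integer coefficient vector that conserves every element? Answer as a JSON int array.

Coefficients: [4, 1, 1, 1, 4]

Z: 4·8 = 32 | 1·0+1·0+1·4+4·7 = 32
D: 4·7 = 28 | 1·0+1·0+1·0+4·7 = 28
A: 4·8 = 32 | 1·0+1·2+1·6+4·6 = 32
E: 4·6 = 24 | 1·8+1·8+1·4+4·1 = 24
B: 4·5 = 20 | 1·7+1·1+1·0+4·3 = 20
gcd(4,1,1,1,4) = 1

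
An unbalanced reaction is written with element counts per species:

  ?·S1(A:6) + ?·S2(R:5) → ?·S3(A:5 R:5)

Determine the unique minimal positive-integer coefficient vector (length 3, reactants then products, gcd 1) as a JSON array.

A: 5·6+6·0 = 30 | 6·5 = 30
R: 5·0+6·5 = 30 | 6·5 = 30
gcd(5,6,6) = 1

Coefficients: [5, 6, 6]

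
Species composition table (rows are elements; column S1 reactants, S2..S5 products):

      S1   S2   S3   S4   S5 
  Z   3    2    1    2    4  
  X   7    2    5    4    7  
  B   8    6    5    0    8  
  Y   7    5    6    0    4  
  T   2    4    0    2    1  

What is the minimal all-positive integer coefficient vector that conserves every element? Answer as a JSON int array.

Z: 6·3 = 18 | 2·2+4·1+1·2+2·4 = 18
X: 6·7 = 42 | 2·2+4·5+1·4+2·7 = 42
B: 6·8 = 48 | 2·6+4·5+1·0+2·8 = 48
Y: 6·7 = 42 | 2·5+4·6+1·0+2·4 = 42
T: 6·2 = 12 | 2·4+4·0+1·2+2·1 = 12
gcd(6,2,4,1,2) = 1

Coefficients: [6, 2, 4, 1, 2]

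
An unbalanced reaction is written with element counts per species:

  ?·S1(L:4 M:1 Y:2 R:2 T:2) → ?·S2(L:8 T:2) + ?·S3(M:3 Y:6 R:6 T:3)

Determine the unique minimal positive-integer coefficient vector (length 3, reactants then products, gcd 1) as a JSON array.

L: 6·4 = 24 | 3·8+2·0 = 24
M: 6·1 = 6 | 3·0+2·3 = 6
Y: 6·2 = 12 | 3·0+2·6 = 12
R: 6·2 = 12 | 3·0+2·6 = 12
T: 6·2 = 12 | 3·2+2·3 = 12
gcd(6,3,2) = 1

Coefficients: [6, 3, 2]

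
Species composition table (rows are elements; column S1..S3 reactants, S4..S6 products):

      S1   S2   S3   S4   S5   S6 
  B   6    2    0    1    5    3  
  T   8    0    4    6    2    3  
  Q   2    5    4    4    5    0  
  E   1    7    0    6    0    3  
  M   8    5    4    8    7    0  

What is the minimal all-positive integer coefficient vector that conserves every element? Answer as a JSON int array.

B: 6·6+6·2+3·0 = 48 | 6·1+6·5+4·3 = 48
T: 6·8+6·0+3·4 = 60 | 6·6+6·2+4·3 = 60
Q: 6·2+6·5+3·4 = 54 | 6·4+6·5+4·0 = 54
E: 6·1+6·7+3·0 = 48 | 6·6+6·0+4·3 = 48
M: 6·8+6·5+3·4 = 90 | 6·8+6·7+4·0 = 90
gcd(6,6,3,6,6,4) = 1

Coefficients: [6, 6, 3, 6, 6, 4]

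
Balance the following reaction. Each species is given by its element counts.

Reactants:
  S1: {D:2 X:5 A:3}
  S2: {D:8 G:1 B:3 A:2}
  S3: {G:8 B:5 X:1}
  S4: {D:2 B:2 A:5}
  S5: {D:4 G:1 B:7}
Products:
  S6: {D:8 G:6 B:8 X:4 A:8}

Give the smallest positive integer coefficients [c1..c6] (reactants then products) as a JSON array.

D: 4·2+3·8+4·0+6·2+1·4 = 48 | 6·8 = 48
G: 4·0+3·1+4·8+6·0+1·1 = 36 | 6·6 = 36
B: 4·0+3·3+4·5+6·2+1·7 = 48 | 6·8 = 48
X: 4·5+3·0+4·1+6·0+1·0 = 24 | 6·4 = 24
A: 4·3+3·2+4·0+6·5+1·0 = 48 | 6·8 = 48
gcd(4,3,4,6,1,6) = 1

Coefficients: [4, 3, 4, 6, 1, 6]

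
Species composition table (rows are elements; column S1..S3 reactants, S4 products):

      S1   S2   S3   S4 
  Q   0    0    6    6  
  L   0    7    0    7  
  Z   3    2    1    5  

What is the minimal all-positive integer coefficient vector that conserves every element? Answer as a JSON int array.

Coefficients: [2, 3, 3, 3]

Q: 2·0+3·0+3·6 = 18 | 3·6 = 18
L: 2·0+3·7+3·0 = 21 | 3·7 = 21
Z: 2·3+3·2+3·1 = 15 | 3·5 = 15
gcd(2,3,3,3) = 1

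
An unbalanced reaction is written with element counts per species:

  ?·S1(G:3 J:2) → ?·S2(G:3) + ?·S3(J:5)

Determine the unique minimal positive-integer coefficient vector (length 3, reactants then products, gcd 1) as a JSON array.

G: 5·3 = 15 | 5·3+2·0 = 15
J: 5·2 = 10 | 5·0+2·5 = 10
gcd(5,5,2) = 1

Coefficients: [5, 5, 2]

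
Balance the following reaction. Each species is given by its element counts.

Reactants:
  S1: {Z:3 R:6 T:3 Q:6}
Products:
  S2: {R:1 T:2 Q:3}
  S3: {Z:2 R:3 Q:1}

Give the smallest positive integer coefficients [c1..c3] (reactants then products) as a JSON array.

Z: 2·3 = 6 | 3·0+3·2 = 6
R: 2·6 = 12 | 3·1+3·3 = 12
T: 2·3 = 6 | 3·2+3·0 = 6
Q: 2·6 = 12 | 3·3+3·1 = 12
gcd(2,3,3) = 1

Coefficients: [2, 3, 3]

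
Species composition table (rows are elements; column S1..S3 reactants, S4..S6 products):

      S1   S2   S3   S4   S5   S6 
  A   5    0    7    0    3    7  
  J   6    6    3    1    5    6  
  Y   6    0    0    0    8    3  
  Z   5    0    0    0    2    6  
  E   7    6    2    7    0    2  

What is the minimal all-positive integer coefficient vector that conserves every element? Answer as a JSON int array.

Coefficients: [6, 1, 1, 6, 3, 4]

A: 6·5+1·0+1·7 = 37 | 6·0+3·3+4·7 = 37
J: 6·6+1·6+1·3 = 45 | 6·1+3·5+4·6 = 45
Y: 6·6+1·0+1·0 = 36 | 6·0+3·8+4·3 = 36
Z: 6·5+1·0+1·0 = 30 | 6·0+3·2+4·6 = 30
E: 6·7+1·6+1·2 = 50 | 6·7+3·0+4·2 = 50
gcd(6,1,1,6,3,4) = 1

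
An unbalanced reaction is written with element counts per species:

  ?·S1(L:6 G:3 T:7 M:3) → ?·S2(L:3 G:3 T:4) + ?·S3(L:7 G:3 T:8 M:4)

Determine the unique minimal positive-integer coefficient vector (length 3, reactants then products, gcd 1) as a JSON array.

Coefficients: [4, 1, 3]

L: 4·6 = 24 | 1·3+3·7 = 24
G: 4·3 = 12 | 1·3+3·3 = 12
T: 4·7 = 28 | 1·4+3·8 = 28
M: 4·3 = 12 | 1·0+3·4 = 12
gcd(4,1,3) = 1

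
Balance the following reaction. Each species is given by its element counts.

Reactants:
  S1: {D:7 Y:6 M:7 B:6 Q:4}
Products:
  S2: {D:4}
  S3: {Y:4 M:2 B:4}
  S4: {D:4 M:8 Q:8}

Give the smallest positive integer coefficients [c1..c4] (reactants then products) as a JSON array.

Coefficients: [4, 5, 6, 2]

D: 4·7 = 28 | 5·4+6·0+2·4 = 28
Y: 4·6 = 24 | 5·0+6·4+2·0 = 24
M: 4·7 = 28 | 5·0+6·2+2·8 = 28
B: 4·6 = 24 | 5·0+6·4+2·0 = 24
Q: 4·4 = 16 | 5·0+6·0+2·8 = 16
gcd(4,5,6,2) = 1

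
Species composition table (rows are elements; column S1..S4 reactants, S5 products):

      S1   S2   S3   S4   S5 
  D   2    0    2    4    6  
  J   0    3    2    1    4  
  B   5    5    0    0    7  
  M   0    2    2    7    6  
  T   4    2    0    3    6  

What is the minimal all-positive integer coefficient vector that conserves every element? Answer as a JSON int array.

D: 5·2+2·0+6·2+2·4 = 30 | 5·6 = 30
J: 5·0+2·3+6·2+2·1 = 20 | 5·4 = 20
B: 5·5+2·5+6·0+2·0 = 35 | 5·7 = 35
M: 5·0+2·2+6·2+2·7 = 30 | 5·6 = 30
T: 5·4+2·2+6·0+2·3 = 30 | 5·6 = 30
gcd(5,2,6,2,5) = 1

Coefficients: [5, 2, 6, 2, 5]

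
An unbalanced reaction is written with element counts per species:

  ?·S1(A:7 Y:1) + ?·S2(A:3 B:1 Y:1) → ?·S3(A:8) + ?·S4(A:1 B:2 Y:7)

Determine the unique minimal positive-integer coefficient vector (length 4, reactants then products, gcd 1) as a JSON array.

A: 5·7+2·3 = 41 | 5·8+1·1 = 41
B: 5·0+2·1 = 2 | 5·0+1·2 = 2
Y: 5·1+2·1 = 7 | 5·0+1·7 = 7
gcd(5,2,5,1) = 1

Coefficients: [5, 2, 5, 1]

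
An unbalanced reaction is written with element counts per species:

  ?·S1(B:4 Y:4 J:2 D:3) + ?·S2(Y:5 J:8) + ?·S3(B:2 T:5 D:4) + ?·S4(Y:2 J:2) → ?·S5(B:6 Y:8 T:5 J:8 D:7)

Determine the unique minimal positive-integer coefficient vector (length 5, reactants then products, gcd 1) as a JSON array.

B: 3·4+2·0+3·2+1·0 = 18 | 3·6 = 18
Y: 3·4+2·5+3·0+1·2 = 24 | 3·8 = 24
T: 3·0+2·0+3·5+1·0 = 15 | 3·5 = 15
J: 3·2+2·8+3·0+1·2 = 24 | 3·8 = 24
D: 3·3+2·0+3·4+1·0 = 21 | 3·7 = 21
gcd(3,2,3,1,3) = 1

Coefficients: [3, 2, 3, 1, 3]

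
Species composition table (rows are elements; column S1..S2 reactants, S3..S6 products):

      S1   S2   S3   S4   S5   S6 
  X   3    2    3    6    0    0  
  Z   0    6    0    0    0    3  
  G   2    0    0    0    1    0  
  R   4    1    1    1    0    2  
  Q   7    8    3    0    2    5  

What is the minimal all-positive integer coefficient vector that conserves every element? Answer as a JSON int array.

Coefficients: [3, 3, 1, 2, 6, 6]

X: 3·3+3·2 = 15 | 1·3+2·6+6·0+6·0 = 15
Z: 3·0+3·6 = 18 | 1·0+2·0+6·0+6·3 = 18
G: 3·2+3·0 = 6 | 1·0+2·0+6·1+6·0 = 6
R: 3·4+3·1 = 15 | 1·1+2·1+6·0+6·2 = 15
Q: 3·7+3·8 = 45 | 1·3+2·0+6·2+6·5 = 45
gcd(3,3,1,2,6,6) = 1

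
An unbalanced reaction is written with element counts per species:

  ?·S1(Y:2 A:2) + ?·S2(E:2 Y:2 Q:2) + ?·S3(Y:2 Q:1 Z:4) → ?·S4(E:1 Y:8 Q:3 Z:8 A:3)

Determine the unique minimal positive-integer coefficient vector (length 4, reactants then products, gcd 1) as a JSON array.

Coefficients: [3, 1, 4, 2]

E: 3·0+1·2+4·0 = 2 | 2·1 = 2
Y: 3·2+1·2+4·2 = 16 | 2·8 = 16
Q: 3·0+1·2+4·1 = 6 | 2·3 = 6
Z: 3·0+1·0+4·4 = 16 | 2·8 = 16
A: 3·2+1·0+4·0 = 6 | 2·3 = 6
gcd(3,1,4,2) = 1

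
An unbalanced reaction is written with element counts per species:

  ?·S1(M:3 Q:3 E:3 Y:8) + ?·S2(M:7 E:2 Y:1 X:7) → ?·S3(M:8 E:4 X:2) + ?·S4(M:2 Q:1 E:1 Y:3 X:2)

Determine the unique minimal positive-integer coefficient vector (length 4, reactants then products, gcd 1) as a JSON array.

M: 2·3+2·7 = 20 | 1·8+6·2 = 20
Q: 2·3+2·0 = 6 | 1·0+6·1 = 6
E: 2·3+2·2 = 10 | 1·4+6·1 = 10
Y: 2·8+2·1 = 18 | 1·0+6·3 = 18
X: 2·0+2·7 = 14 | 1·2+6·2 = 14
gcd(2,2,1,6) = 1

Coefficients: [2, 2, 1, 6]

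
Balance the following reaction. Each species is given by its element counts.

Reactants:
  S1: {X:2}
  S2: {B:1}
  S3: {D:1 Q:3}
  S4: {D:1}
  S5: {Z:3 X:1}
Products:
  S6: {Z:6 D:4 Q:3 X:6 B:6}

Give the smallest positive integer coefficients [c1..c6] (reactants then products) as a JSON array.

Coefficients: [2, 6, 1, 3, 2, 1]

Z: 2·0+6·0+1·0+3·0+2·3 = 6 | 1·6 = 6
D: 2·0+6·0+1·1+3·1+2·0 = 4 | 1·4 = 4
Q: 2·0+6·0+1·3+3·0+2·0 = 3 | 1·3 = 3
X: 2·2+6·0+1·0+3·0+2·1 = 6 | 1·6 = 6
B: 2·0+6·1+1·0+3·0+2·0 = 6 | 1·6 = 6
gcd(2,6,1,3,2,1) = 1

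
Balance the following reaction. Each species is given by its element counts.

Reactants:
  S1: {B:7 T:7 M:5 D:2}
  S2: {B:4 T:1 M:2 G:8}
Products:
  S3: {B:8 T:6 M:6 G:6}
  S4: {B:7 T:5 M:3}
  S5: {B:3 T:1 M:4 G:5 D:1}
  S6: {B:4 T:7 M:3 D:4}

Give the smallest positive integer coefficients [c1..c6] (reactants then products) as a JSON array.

B: 5·7+2·4 = 43 | 1·8+3·7+2·3+2·4 = 43
T: 5·7+2·1 = 37 | 1·6+3·5+2·1+2·7 = 37
M: 5·5+2·2 = 29 | 1·6+3·3+2·4+2·3 = 29
G: 5·0+2·8 = 16 | 1·6+3·0+2·5+2·0 = 16
D: 5·2+2·0 = 10 | 1·0+3·0+2·1+2·4 = 10
gcd(5,2,1,3,2,2) = 1

Coefficients: [5, 2, 1, 3, 2, 2]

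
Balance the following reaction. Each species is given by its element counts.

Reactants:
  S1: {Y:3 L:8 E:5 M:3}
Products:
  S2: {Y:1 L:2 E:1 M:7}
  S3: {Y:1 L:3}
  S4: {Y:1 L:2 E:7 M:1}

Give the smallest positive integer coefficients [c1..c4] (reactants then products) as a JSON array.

Coefficients: [3, 1, 6, 2]

Y: 3·3 = 9 | 1·1+6·1+2·1 = 9
L: 3·8 = 24 | 1·2+6·3+2·2 = 24
E: 3·5 = 15 | 1·1+6·0+2·7 = 15
M: 3·3 = 9 | 1·7+6·0+2·1 = 9
gcd(3,1,6,2) = 1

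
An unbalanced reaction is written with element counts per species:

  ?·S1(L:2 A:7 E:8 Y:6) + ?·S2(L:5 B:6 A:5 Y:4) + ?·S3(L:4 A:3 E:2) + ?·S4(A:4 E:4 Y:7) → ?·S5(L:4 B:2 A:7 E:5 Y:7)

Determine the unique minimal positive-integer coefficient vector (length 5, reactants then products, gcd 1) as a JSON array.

L: 1·2+2·5+3·4+4·0 = 24 | 6·4 = 24
B: 1·0+2·6+3·0+4·0 = 12 | 6·2 = 12
A: 1·7+2·5+3·3+4·4 = 42 | 6·7 = 42
E: 1·8+2·0+3·2+4·4 = 30 | 6·5 = 30
Y: 1·6+2·4+3·0+4·7 = 42 | 6·7 = 42
gcd(1,2,3,4,6) = 1

Coefficients: [1, 2, 3, 4, 6]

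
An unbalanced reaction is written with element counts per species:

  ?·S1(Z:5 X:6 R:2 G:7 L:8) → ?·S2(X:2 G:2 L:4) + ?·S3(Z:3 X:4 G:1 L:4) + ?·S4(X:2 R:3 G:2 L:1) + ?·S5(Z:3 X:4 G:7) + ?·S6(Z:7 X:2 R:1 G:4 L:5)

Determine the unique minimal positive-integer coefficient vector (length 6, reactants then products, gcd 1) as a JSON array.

Coefficients: [4, 4, 1, 2, 1, 2]

Z: 4·5 = 20 | 4·0+1·3+2·0+1·3+2·7 = 20
X: 4·6 = 24 | 4·2+1·4+2·2+1·4+2·2 = 24
R: 4·2 = 8 | 4·0+1·0+2·3+1·0+2·1 = 8
G: 4·7 = 28 | 4·2+1·1+2·2+1·7+2·4 = 28
L: 4·8 = 32 | 4·4+1·4+2·1+1·0+2·5 = 32
gcd(4,4,1,2,1,2) = 1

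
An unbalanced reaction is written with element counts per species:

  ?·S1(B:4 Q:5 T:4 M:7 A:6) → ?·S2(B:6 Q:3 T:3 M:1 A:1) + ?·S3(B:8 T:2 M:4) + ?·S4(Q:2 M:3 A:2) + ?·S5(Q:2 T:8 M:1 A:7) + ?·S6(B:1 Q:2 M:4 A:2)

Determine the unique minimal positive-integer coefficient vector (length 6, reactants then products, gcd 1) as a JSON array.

Coefficients: [6, 2, 1, 6, 2, 4]

B: 6·4 = 24 | 2·6+1·8+6·0+2·0+4·1 = 24
Q: 6·5 = 30 | 2·3+1·0+6·2+2·2+4·2 = 30
T: 6·4 = 24 | 2·3+1·2+6·0+2·8+4·0 = 24
M: 6·7 = 42 | 2·1+1·4+6·3+2·1+4·4 = 42
A: 6·6 = 36 | 2·1+1·0+6·2+2·7+4·2 = 36
gcd(6,2,1,6,2,4) = 1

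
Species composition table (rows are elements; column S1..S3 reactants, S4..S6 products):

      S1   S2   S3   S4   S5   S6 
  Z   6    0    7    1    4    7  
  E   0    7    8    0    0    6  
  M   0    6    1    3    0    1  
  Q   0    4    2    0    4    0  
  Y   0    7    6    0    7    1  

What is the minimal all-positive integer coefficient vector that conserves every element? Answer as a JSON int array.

Z: 6·6+2·0+2·7 = 50 | 3·1+3·4+5·7 = 50
E: 6·0+2·7+2·8 = 30 | 3·0+3·0+5·6 = 30
M: 6·0+2·6+2·1 = 14 | 3·3+3·0+5·1 = 14
Q: 6·0+2·4+2·2 = 12 | 3·0+3·4+5·0 = 12
Y: 6·0+2·7+2·6 = 26 | 3·0+3·7+5·1 = 26
gcd(6,2,2,3,3,5) = 1

Coefficients: [6, 2, 2, 3, 3, 5]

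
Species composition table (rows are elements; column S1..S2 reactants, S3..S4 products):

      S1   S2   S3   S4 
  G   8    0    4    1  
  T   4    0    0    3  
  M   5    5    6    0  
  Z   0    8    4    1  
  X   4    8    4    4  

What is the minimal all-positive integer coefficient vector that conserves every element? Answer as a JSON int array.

Coefficients: [3, 3, 5, 4]

G: 3·8+3·0 = 24 | 5·4+4·1 = 24
T: 3·4+3·0 = 12 | 5·0+4·3 = 12
M: 3·5+3·5 = 30 | 5·6+4·0 = 30
Z: 3·0+3·8 = 24 | 5·4+4·1 = 24
X: 3·4+3·8 = 36 | 5·4+4·4 = 36
gcd(3,3,5,4) = 1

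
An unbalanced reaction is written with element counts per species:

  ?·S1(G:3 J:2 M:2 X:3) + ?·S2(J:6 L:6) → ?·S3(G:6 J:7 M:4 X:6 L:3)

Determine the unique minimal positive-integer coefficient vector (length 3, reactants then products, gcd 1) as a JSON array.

G: 4·3+1·0 = 12 | 2·6 = 12
J: 4·2+1·6 = 14 | 2·7 = 14
M: 4·2+1·0 = 8 | 2·4 = 8
X: 4·3+1·0 = 12 | 2·6 = 12
L: 4·0+1·6 = 6 | 2·3 = 6
gcd(4,1,2) = 1

Coefficients: [4, 1, 2]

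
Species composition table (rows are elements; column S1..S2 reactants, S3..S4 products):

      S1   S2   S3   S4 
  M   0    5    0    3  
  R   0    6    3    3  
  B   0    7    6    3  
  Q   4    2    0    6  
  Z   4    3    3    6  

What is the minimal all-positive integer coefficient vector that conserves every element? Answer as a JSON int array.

Coefficients: [6, 3, 1, 5]

M: 6·0+3·5 = 15 | 1·0+5·3 = 15
R: 6·0+3·6 = 18 | 1·3+5·3 = 18
B: 6·0+3·7 = 21 | 1·6+5·3 = 21
Q: 6·4+3·2 = 30 | 1·0+5·6 = 30
Z: 6·4+3·3 = 33 | 1·3+5·6 = 33
gcd(6,3,1,5) = 1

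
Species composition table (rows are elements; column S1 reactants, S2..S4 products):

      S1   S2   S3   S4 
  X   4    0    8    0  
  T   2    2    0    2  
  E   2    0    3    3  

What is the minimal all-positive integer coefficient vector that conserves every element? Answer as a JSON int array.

X: 6·4 = 24 | 5·0+3·8+1·0 = 24
T: 6·2 = 12 | 5·2+3·0+1·2 = 12
E: 6·2 = 12 | 5·0+3·3+1·3 = 12
gcd(6,5,3,1) = 1

Coefficients: [6, 5, 3, 1]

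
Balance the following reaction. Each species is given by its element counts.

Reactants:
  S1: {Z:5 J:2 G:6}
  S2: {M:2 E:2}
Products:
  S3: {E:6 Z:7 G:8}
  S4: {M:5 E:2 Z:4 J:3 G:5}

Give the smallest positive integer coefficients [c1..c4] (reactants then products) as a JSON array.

Coefficients: [3, 5, 1, 2]

M: 3·0+5·2 = 10 | 1·0+2·5 = 10
E: 3·0+5·2 = 10 | 1·6+2·2 = 10
Z: 3·5+5·0 = 15 | 1·7+2·4 = 15
J: 3·2+5·0 = 6 | 1·0+2·3 = 6
G: 3·6+5·0 = 18 | 1·8+2·5 = 18
gcd(3,5,1,2) = 1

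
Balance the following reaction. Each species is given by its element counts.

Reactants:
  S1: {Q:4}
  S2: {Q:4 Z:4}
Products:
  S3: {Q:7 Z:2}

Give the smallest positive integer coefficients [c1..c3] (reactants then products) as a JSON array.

Coefficients: [5, 2, 4]

Q: 5·4+2·4 = 28 | 4·7 = 28
Z: 5·0+2·4 = 8 | 4·2 = 8
gcd(5,2,4) = 1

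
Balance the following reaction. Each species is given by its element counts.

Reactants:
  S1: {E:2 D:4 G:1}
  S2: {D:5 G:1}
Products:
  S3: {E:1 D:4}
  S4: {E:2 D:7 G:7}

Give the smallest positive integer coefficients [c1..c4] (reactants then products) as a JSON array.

E: 4·2+3·0 = 8 | 6·1+1·2 = 8
D: 4·4+3·5 = 31 | 6·4+1·7 = 31
G: 4·1+3·1 = 7 | 6·0+1·7 = 7
gcd(4,3,6,1) = 1

Coefficients: [4, 3, 6, 1]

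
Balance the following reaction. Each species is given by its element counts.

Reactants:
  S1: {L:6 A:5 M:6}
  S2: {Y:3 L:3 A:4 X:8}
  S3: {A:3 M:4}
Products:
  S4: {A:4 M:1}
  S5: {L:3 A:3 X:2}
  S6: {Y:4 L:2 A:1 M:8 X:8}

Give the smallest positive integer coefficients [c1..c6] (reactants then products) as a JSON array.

Y: 1·0+4·3+6·0 = 12 | 6·0+4·0+3·4 = 12
L: 1·6+4·3+6·0 = 18 | 6·0+4·3+3·2 = 18
A: 1·5+4·4+6·3 = 39 | 6·4+4·3+3·1 = 39
M: 1·6+4·0+6·4 = 30 | 6·1+4·0+3·8 = 30
X: 1·0+4·8+6·0 = 32 | 6·0+4·2+3·8 = 32
gcd(1,4,6,6,4,3) = 1

Coefficients: [1, 4, 6, 6, 4, 3]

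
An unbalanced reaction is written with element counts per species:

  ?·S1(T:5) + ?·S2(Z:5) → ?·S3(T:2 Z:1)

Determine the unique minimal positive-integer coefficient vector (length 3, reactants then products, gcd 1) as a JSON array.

T: 2·5+1·0 = 10 | 5·2 = 10
Z: 2·0+1·5 = 5 | 5·1 = 5
gcd(2,1,5) = 1

Coefficients: [2, 1, 5]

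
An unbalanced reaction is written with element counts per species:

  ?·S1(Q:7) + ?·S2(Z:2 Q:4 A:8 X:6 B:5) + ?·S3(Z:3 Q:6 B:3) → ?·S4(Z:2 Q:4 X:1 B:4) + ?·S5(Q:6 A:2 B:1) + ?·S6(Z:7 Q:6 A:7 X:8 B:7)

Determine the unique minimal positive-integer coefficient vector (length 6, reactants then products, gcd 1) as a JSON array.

Z: 2·0+3·2+4·3 = 18 | 2·2+5·0+2·7 = 18
Q: 2·7+3·4+4·6 = 50 | 2·4+5·6+2·6 = 50
A: 2·0+3·8+4·0 = 24 | 2·0+5·2+2·7 = 24
X: 2·0+3·6+4·0 = 18 | 2·1+5·0+2·8 = 18
B: 2·0+3·5+4·3 = 27 | 2·4+5·1+2·7 = 27
gcd(2,3,4,2,5,2) = 1

Coefficients: [2, 3, 4, 2, 5, 2]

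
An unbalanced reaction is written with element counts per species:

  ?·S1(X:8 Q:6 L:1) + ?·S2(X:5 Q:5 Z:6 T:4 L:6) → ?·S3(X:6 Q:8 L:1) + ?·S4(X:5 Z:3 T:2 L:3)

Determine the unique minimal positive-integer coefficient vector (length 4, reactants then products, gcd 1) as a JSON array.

X: 5·8+2·5 = 50 | 5·6+4·5 = 50
Q: 5·6+2·5 = 40 | 5·8+4·0 = 40
Z: 5·0+2·6 = 12 | 5·0+4·3 = 12
T: 5·0+2·4 = 8 | 5·0+4·2 = 8
L: 5·1+2·6 = 17 | 5·1+4·3 = 17
gcd(5,2,5,4) = 1

Coefficients: [5, 2, 5, 4]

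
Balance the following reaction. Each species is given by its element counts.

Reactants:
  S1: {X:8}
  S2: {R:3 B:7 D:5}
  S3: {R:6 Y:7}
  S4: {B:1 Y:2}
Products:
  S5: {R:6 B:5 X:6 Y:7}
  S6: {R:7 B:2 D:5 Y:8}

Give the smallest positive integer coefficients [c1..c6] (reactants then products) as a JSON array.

Coefficients: [3, 3, 6, 5, 4, 3]

R: 3·0+3·3+6·6+5·0 = 45 | 4·6+3·7 = 45
B: 3·0+3·7+6·0+5·1 = 26 | 4·5+3·2 = 26
X: 3·8+3·0+6·0+5·0 = 24 | 4·6+3·0 = 24
D: 3·0+3·5+6·0+5·0 = 15 | 4·0+3·5 = 15
Y: 3·0+3·0+6·7+5·2 = 52 | 4·7+3·8 = 52
gcd(3,3,6,5,4,3) = 1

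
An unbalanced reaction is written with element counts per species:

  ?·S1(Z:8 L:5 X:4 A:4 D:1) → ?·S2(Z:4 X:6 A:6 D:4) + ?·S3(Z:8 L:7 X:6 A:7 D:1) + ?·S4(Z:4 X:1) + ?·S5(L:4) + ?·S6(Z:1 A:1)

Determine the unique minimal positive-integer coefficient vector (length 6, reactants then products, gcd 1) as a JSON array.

Z: 6·8 = 48 | 1·4+2·8+6·4+4·0+4·1 = 48
L: 6·5 = 30 | 1·0+2·7+6·0+4·4+4·0 = 30
X: 6·4 = 24 | 1·6+2·6+6·1+4·0+4·0 = 24
A: 6·4 = 24 | 1·6+2·7+6·0+4·0+4·1 = 24
D: 6·1 = 6 | 1·4+2·1+6·0+4·0+4·0 = 6
gcd(6,1,2,6,4,4) = 1

Coefficients: [6, 1, 2, 6, 4, 4]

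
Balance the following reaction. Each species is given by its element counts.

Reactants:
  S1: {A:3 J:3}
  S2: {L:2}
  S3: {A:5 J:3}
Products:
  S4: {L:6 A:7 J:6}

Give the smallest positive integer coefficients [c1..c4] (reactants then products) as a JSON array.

L: 3·0+6·2+1·0 = 12 | 2·6 = 12
A: 3·3+6·0+1·5 = 14 | 2·7 = 14
J: 3·3+6·0+1·3 = 12 | 2·6 = 12
gcd(3,6,1,2) = 1

Coefficients: [3, 6, 1, 2]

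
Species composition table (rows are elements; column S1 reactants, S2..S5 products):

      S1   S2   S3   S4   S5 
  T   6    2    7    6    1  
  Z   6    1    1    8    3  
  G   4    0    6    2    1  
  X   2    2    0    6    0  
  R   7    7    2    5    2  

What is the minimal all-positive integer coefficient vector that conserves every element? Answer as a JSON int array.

T: 5·6 = 30 | 2·2+2·7+1·6+6·1 = 30
Z: 5·6 = 30 | 2·1+2·1+1·8+6·3 = 30
G: 5·4 = 20 | 2·0+2·6+1·2+6·1 = 20
X: 5·2 = 10 | 2·2+2·0+1·6+6·0 = 10
R: 5·7 = 35 | 2·7+2·2+1·5+6·2 = 35
gcd(5,2,2,1,6) = 1

Coefficients: [5, 2, 2, 1, 6]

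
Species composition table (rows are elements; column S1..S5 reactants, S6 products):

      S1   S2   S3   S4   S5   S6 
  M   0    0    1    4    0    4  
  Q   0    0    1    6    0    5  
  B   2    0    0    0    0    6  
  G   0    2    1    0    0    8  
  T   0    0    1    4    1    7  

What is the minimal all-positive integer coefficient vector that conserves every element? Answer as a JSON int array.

M: 6·0+6·0+4·1+1·4+6·0 = 8 | 2·4 = 8
Q: 6·0+6·0+4·1+1·6+6·0 = 10 | 2·5 = 10
B: 6·2+6·0+4·0+1·0+6·0 = 12 | 2·6 = 12
G: 6·0+6·2+4·1+1·0+6·0 = 16 | 2·8 = 16
T: 6·0+6·0+4·1+1·4+6·1 = 14 | 2·7 = 14
gcd(6,6,4,1,6,2) = 1

Coefficients: [6, 6, 4, 1, 6, 2]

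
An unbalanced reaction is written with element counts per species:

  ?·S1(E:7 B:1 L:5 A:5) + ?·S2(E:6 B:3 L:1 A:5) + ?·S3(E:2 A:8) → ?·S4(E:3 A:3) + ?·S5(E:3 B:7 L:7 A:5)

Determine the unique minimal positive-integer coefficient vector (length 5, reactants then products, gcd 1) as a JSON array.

Coefficients: [1, 2, 1, 6, 1]

E: 1·7+2·6+1·2 = 21 | 6·3+1·3 = 21
B: 1·1+2·3+1·0 = 7 | 6·0+1·7 = 7
L: 1·5+2·1+1·0 = 7 | 6·0+1·7 = 7
A: 1·5+2·5+1·8 = 23 | 6·3+1·5 = 23
gcd(1,2,1,6,1) = 1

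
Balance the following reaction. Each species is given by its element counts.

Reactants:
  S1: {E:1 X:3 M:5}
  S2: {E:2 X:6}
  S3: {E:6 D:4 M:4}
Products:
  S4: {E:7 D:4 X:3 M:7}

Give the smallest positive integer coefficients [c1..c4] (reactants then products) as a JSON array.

Coefficients: [3, 1, 5, 5]

E: 3·1+1·2+5·6 = 35 | 5·7 = 35
D: 3·0+1·0+5·4 = 20 | 5·4 = 20
X: 3·3+1·6+5·0 = 15 | 5·3 = 15
M: 3·5+1·0+5·4 = 35 | 5·7 = 35
gcd(3,1,5,5) = 1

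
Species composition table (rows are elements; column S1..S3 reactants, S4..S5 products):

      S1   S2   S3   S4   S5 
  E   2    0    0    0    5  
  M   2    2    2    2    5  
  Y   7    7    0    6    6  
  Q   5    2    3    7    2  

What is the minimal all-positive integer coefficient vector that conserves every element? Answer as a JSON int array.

Coefficients: [5, 1, 4, 5, 2]

E: 5·2+1·0+4·0 = 10 | 5·0+2·5 = 10
M: 5·2+1·2+4·2 = 20 | 5·2+2·5 = 20
Y: 5·7+1·7+4·0 = 42 | 5·6+2·6 = 42
Q: 5·5+1·2+4·3 = 39 | 5·7+2·2 = 39
gcd(5,1,4,5,2) = 1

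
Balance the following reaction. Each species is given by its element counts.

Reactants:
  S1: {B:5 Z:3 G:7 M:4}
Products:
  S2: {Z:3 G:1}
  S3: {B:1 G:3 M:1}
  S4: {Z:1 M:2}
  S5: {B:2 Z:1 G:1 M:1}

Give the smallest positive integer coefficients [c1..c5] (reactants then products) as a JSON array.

Coefficients: [3, 1, 5, 1, 5]

B: 3·5 = 15 | 1·0+5·1+1·0+5·2 = 15
Z: 3·3 = 9 | 1·3+5·0+1·1+5·1 = 9
G: 3·7 = 21 | 1·1+5·3+1·0+5·1 = 21
M: 3·4 = 12 | 1·0+5·1+1·2+5·1 = 12
gcd(3,1,5,1,5) = 1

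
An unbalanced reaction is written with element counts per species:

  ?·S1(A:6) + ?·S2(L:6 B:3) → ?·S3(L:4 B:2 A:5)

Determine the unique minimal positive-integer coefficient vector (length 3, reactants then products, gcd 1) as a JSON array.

L: 5·0+4·6 = 24 | 6·4 = 24
B: 5·0+4·3 = 12 | 6·2 = 12
A: 5·6+4·0 = 30 | 6·5 = 30
gcd(5,4,6) = 1

Coefficients: [5, 4, 6]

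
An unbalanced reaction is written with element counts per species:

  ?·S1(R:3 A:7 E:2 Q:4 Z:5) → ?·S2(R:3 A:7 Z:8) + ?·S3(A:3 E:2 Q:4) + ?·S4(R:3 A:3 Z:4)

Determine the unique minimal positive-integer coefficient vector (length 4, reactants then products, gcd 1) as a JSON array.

Coefficients: [4, 1, 4, 3]

R: 4·3 = 12 | 1·3+4·0+3·3 = 12
A: 4·7 = 28 | 1·7+4·3+3·3 = 28
E: 4·2 = 8 | 1·0+4·2+3·0 = 8
Q: 4·4 = 16 | 1·0+4·4+3·0 = 16
Z: 4·5 = 20 | 1·8+4·0+3·4 = 20
gcd(4,1,4,3) = 1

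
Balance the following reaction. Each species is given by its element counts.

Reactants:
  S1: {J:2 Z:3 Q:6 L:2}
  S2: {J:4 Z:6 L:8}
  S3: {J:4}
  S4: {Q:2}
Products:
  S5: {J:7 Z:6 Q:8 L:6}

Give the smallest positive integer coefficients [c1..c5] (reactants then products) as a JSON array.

Coefficients: [4, 2, 3, 4, 4]

J: 4·2+2·4+3·4+4·0 = 28 | 4·7 = 28
Z: 4·3+2·6+3·0+4·0 = 24 | 4·6 = 24
Q: 4·6+2·0+3·0+4·2 = 32 | 4·8 = 32
L: 4·2+2·8+3·0+4·0 = 24 | 4·6 = 24
gcd(4,2,3,4,4) = 1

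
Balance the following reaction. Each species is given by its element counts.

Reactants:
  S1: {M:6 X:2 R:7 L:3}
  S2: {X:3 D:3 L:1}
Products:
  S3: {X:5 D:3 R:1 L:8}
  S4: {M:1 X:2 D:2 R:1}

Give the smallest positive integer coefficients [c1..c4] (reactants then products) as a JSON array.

M: 1·6+5·0 = 6 | 1·0+6·1 = 6
X: 1·2+5·3 = 17 | 1·5+6·2 = 17
D: 1·0+5·3 = 15 | 1·3+6·2 = 15
R: 1·7+5·0 = 7 | 1·1+6·1 = 7
L: 1·3+5·1 = 8 | 1·8+6·0 = 8
gcd(1,5,1,6) = 1

Coefficients: [1, 5, 1, 6]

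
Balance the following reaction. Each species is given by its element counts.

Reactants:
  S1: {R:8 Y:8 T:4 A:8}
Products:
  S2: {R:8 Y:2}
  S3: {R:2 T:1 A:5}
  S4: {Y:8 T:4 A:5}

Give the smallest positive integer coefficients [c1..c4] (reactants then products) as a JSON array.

R: 5·8 = 40 | 4·8+4·2+4·0 = 40
Y: 5·8 = 40 | 4·2+4·0+4·8 = 40
T: 5·4 = 20 | 4·0+4·1+4·4 = 20
A: 5·8 = 40 | 4·0+4·5+4·5 = 40
gcd(5,4,4,4) = 1

Coefficients: [5, 4, 4, 4]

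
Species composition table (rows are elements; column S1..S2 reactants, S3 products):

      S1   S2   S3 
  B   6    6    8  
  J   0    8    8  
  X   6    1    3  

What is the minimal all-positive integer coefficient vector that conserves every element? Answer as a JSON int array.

B: 1·6+3·6 = 24 | 3·8 = 24
J: 1·0+3·8 = 24 | 3·8 = 24
X: 1·6+3·1 = 9 | 3·3 = 9
gcd(1,3,3) = 1

Coefficients: [1, 3, 3]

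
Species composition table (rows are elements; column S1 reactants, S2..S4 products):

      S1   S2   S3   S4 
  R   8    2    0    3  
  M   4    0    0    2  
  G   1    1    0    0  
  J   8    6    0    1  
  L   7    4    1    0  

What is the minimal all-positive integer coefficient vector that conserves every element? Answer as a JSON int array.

R: 1·8 = 8 | 1·2+3·0+2·3 = 8
M: 1·4 = 4 | 1·0+3·0+2·2 = 4
G: 1·1 = 1 | 1·1+3·0+2·0 = 1
J: 1·8 = 8 | 1·6+3·0+2·1 = 8
L: 1·7 = 7 | 1·4+3·1+2·0 = 7
gcd(1,1,3,2) = 1

Coefficients: [1, 1, 3, 2]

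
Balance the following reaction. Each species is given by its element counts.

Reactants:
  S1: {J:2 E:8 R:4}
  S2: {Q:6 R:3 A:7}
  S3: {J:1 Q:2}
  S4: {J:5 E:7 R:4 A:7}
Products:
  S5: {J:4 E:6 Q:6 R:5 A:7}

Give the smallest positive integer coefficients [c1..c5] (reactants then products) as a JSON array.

Coefficients: [2, 3, 6, 2, 5]

J: 2·2+3·0+6·1+2·5 = 20 | 5·4 = 20
E: 2·8+3·0+6·0+2·7 = 30 | 5·6 = 30
Q: 2·0+3·6+6·2+2·0 = 30 | 5·6 = 30
R: 2·4+3·3+6·0+2·4 = 25 | 5·5 = 25
A: 2·0+3·7+6·0+2·7 = 35 | 5·7 = 35
gcd(2,3,6,2,5) = 1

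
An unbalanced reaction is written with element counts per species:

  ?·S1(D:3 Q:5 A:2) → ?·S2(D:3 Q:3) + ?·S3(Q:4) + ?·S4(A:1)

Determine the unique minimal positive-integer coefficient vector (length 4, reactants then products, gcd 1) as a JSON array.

D: 2·3 = 6 | 2·3+1·0+4·0 = 6
Q: 2·5 = 10 | 2·3+1·4+4·0 = 10
A: 2·2 = 4 | 2·0+1·0+4·1 = 4
gcd(2,2,1,4) = 1

Coefficients: [2, 2, 1, 4]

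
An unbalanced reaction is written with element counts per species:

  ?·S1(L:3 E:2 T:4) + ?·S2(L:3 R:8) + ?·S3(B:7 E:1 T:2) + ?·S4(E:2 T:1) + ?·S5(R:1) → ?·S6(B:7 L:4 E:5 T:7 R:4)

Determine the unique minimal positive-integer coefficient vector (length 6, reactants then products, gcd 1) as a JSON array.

Coefficients: [3, 1, 3, 3, 4, 3]

B: 3·0+1·0+3·7+3·0+4·0 = 21 | 3·7 = 21
L: 3·3+1·3+3·0+3·0+4·0 = 12 | 3·4 = 12
E: 3·2+1·0+3·1+3·2+4·0 = 15 | 3·5 = 15
T: 3·4+1·0+3·2+3·1+4·0 = 21 | 3·7 = 21
R: 3·0+1·8+3·0+3·0+4·1 = 12 | 3·4 = 12
gcd(3,1,3,3,4,3) = 1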